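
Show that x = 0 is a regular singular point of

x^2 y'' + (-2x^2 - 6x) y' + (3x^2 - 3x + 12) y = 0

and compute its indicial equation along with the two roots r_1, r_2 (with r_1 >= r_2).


Divide by x^2 to reach normal form y'' + P_1(x) y' + P_2(x) y = 0 with P_1(x) = -2 - 6/x and P_2(x) = 3 - 3/x + 12/x^2.
x = 0 is a singular point because the y'-coefficient -2 - 6/x has a pole at x = 0 and the y-coefficient 3 - 3/x + 12/x^2 has a pole at x = 0.
It is a regular singular point because x P_1(x) = p(x) = -2x - 6 and x^2 P_2(x) = q(x) = 3x^2 - 3x + 12 are polynomials, hence analytic at x = 0.
p(0) = -6,  q(0) = 12.
Indicial equation: r(r-1) + p(0) r + q(0) = 0, i.e. r^2 + (p(0) - 1) r + q(0) = 0, i.e. r^2 - 7 r + 12 = 0.
Discriminant: (-7)^2 - 4(12) = 1, so r = (7 ± 1)/2.
Solving: r_1 = 4, r_2 = 3.

indicial: r^2 - 7 r + 12 = 0; roots r_1 = 4, r_2 = 3


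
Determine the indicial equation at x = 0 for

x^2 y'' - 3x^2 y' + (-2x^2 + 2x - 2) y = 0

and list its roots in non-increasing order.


Divide by x^2 to reach normal form y'' + P_1(x) y' + P_2(x) y = 0 with P_1(x) = -3 and P_2(x) = -2 + 2/x - 2/x^2.
x = 0 is a singular point because the y-coefficient -2 + 2/x - 2/x^2 has a pole at x = 0.
It is a regular singular point because x P_1(x) = p(x) = -3x and x^2 P_2(x) = q(x) = -2x^2 + 2x - 2 are polynomials, hence analytic at x = 0.
p(0) = 0,  q(0) = -2.
Indicial equation: r(r-1) + p(0) r + q(0) = 0, i.e. r^2 + (p(0) - 1) r + q(0) = 0, i.e. r^2 - 1 r - 2 = 0.
Discriminant: (-1)^2 - 4(-2) = 9, so r = (1 ± 3)/2.
Solving: r_1 = 2, r_2 = -1.

indicial: r^2 - 1 r - 2 = 0; roots r_1 = 2, r_2 = -1


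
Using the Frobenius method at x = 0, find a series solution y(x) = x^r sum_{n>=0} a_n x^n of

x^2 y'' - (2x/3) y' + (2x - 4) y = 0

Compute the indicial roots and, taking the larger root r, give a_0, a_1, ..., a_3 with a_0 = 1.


Write in Frobenius form y'' + (p(x)/x) y' + (q(x)/x^2) y = 0:
  p(x) = -2/3,  q(x) = 2x - 4.
Indicial equation: r(r-1) + (-2/3) r + (-4) = 0 -> roots r_1 = 3, r_2 = -4/3.
Take r = r_1 = 3. Let y(x) = x^r sum_{n>=0} a_n x^n with a_0 = 1.
Substitute y = x^r sum a_n x^n and match x^{r+n}. The recurrence is
  D(n) a_n + 2 a_{n-1} = 0,  where D(n) = (r+n)(r+n-1) + (-2/3)(r+n) + (-4).
  a_n = -2 / D(n) * a_{n-1}.
Since the indicial polynomial factors as (r - r_1)(r - r_2), D(n) = (r_1 + n - r_1)(r_1 + n - r_2) = n(n + 13/3).
Evaluating step by step (a_0 = 1):
  n = 1: D(1) = 1(1 + 13/3) = 16/3; numerator = -2(1) = -2; a_1 = (-2)/(16/3) = -3/8
  n = 2: D(2) = 2(2 + 13/3) = 38/3; numerator = -2(-3/8) = 3/4; a_2 = (3/4)/(38/3) = 9/152
  n = 3: D(3) = 3(3 + 13/3) = 22; numerator = -2(9/152) = -9/76; a_3 = (-9/76)/(22) = -9/1672

r = 3; a_0 = 1; a_1 = -3/8; a_2 = 9/152; a_3 = -9/1672


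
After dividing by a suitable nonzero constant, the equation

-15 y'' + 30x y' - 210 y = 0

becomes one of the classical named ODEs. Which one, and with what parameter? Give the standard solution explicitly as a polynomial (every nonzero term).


All three coefficients share the factor -15; dividing through by -15 gives  y'' - 2x y' + 14 y = 0.
This matches the Hermite equation y'' - 2x y' + 2n y = 0 with 2n = 14, so n = 7; the polynomial solution is H_7(x).
With y = sum_k a_k x^k, matching x^k gives (k+2)(k+1) a_{k+2} = 2(k - n) a_k = 2(k - 7) a_k. The right side vanishes at k = 7, so the series with the parity of 7 terminates at degree 7.
Standard normalization: leading coefficient of H_n is 2^n, so a_7 = 2^7 = 128. Work downward with a_k = (k+1)(k+2) a_{k+2} / (2(k - n)):
  a_5 = (6)(7)(128) / (2(5 - 7)) = 5376/(-4) = -1344
  a_3 = (4)(5)(-1344) / (2(3 - 7)) = -26880/(-8) = 3360
  a_1 = (2)(3)(3360) / (2(1 - 7)) = 20160/(-12) = -1680
Hence H_7(x) = 128 x^7 - 1344 x^5 + 3360 x^3 - 1680 x.

H_7(x); series = 128 x^7 - 1344 x^5 + 3360 x^3 - 1680 x


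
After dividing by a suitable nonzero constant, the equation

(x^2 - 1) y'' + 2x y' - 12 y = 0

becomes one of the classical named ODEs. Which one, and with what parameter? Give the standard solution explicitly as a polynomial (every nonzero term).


All three coefficients share the factor -1; dividing through by -1 gives  (1 - x^2) y'' - 2x y' + 12 y = 0.
This matches the Legendre equation (1 - x^2) y'' - 2x y' + n(n+1) y = 0 (note the -2x y' term) with n(n+1) = 12, so n = 3; the polynomial solution is P_3(x).
With y = sum_k a_k x^k, matching x^k gives (k+2)(k+1) a_{k+2} = [k(k+1) - n(n+1)] a_k = (k - 3)(k + 4) a_k. The right side vanishes at k = 3, so the series with the parity of 3 terminates at degree 3.
Standard normalization (P_n(1) = 1): leading coefficient (2n)!/(2^n (n!)^2) = 720/(8*36) = 5/2, so a_3 = 5/2. Work downward with a_k = (k+1)(k+2) a_{k+2} / ((k - 3)(k + 4)):
  a_1 = (2)(3)(5/2) / ((1 - 3)(1 + 4)) = 15/(-10) = -3/2
Hence P_3(x) = 5 x^3/2 - 3 x/2.

P_3(x); series = 5 x^3/2 - 3 x/2


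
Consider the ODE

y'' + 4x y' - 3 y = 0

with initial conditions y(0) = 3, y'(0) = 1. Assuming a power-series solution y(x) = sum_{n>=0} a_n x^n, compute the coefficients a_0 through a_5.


Ansatz: y(x) = sum_{n>=0} a_n x^n, so y'(x) = sum_{n>=1} n a_n x^(n-1) and y''(x) = sum_{n>=2} n(n-1) a_n x^(n-2).
Substitute into P(x) y'' + Q(x) y' + R(x) y = 0 with P(x) = 1, Q(x) = 4x, R(x) = -3, and match powers of x.
Initial conditions: a_0 = 3, a_1 = 1.
Setting the coefficient of each power of x to zero and solving order by order (substituting the coefficients already found):
  x^0: 2 a_2 - 3 a_0 = 0  ->  2 a_2 = 3 a_0 = 9  ->  a_2 = 9/2
  x^1: 6 a_3 + a_1 = 0  ->  6 a_3 = -a_1 = -1  ->  a_3 = -1/6
  x^2: 12 a_4 + 5 a_2 = 0  ->  12 a_4 = -5 a_2 = -45/2  ->  a_4 = -15/8
  x^3: 20 a_5 + 9 a_3 = 0  ->  20 a_5 = -9 a_3 = 3/2  ->  a_5 = 3/40
Truncated series: y(x) = 3 + x + (9/2) x^2 - (1/6) x^3 - (15/8) x^4 + (3/40) x^5 + O(x^6).

a_0 = 3; a_1 = 1; a_2 = 9/2; a_3 = -1/6; a_4 = -15/8; a_5 = 3/40


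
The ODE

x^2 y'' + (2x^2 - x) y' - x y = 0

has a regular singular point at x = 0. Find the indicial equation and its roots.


Divide by x^2 to reach normal form y'' + P_1(x) y' + P_2(x) y = 0 with P_1(x) = 2 - 1/x and P_2(x) = -1/x.
x = 0 is a singular point because the y'-coefficient 2 - 1/x has a pole at x = 0 and the y-coefficient -1/x has a pole at x = 0.
It is a regular singular point because x P_1(x) = p(x) = 2x - 1 and x^2 P_2(x) = q(x) = -x are polynomials, hence analytic at x = 0.
p(0) = -1,  q(0) = 0.
Indicial equation: r(r-1) + p(0) r + q(0) = 0, i.e. r^2 + (p(0) - 1) r + q(0) = 0, i.e. r^2 - 2 r = 0.
Discriminant: (-2)^2 - 4(0) = 4, so r = (2 ± 2)/2.
Solving: r_1 = 2, r_2 = 0.

indicial: r^2 - 2 r = 0; roots r_1 = 2, r_2 = 0


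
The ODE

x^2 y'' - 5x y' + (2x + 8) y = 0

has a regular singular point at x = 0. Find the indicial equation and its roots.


Divide by x^2 to reach normal form y'' + P_1(x) y' + P_2(x) y = 0 with P_1(x) = -5/x and P_2(x) = 2/x + 8/x^2.
x = 0 is a singular point because the y'-coefficient -5/x has a pole at x = 0 and the y-coefficient 2/x + 8/x^2 has a pole at x = 0.
It is a regular singular point because x P_1(x) = p(x) = -5 and x^2 P_2(x) = q(x) = 2x + 8 are polynomials, hence analytic at x = 0.
p(0) = -5,  q(0) = 8.
Indicial equation: r(r-1) + p(0) r + q(0) = 0, i.e. r^2 + (p(0) - 1) r + q(0) = 0, i.e. r^2 - 6 r + 8 = 0.
Discriminant: (-6)^2 - 4(8) = 4, so r = (6 ± 2)/2.
Solving: r_1 = 4, r_2 = 2.

indicial: r^2 - 6 r + 8 = 0; roots r_1 = 4, r_2 = 2


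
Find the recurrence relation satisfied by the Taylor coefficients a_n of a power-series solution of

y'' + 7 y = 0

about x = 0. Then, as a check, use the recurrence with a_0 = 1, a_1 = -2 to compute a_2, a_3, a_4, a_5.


Substitute y = sum_n a_n x^n into y'' + (const) y = 0.
y''(x) = sum_{n>=0} (n+2)(n+1) a_{n+2} x^n.
The ODE becomes sum_n [(n+2)(n+1) a_{n+2} + 7 a_n] x^n = 0.
Setting each coefficient to zero gives the recurrence:
  (n+2)(n+1) a_{n+2} + 7 a_n = 0,
  a_{n+2} = -7 / ((n+1)(n+2)) a_n.

Check with a_0 = 1, a_1 = -2 (apply the recurrence for n = 0, 1, 2, 3): a_0 = 1, a_1 = -2, a_2 = -7/2, a_3 = 7/3, a_4 = 49/24, a_5 = -49/60.

a_{n+2} = -7/((n+1)(n+2)) * a_n; check: a_0 = 1, a_1 = -2, a_2 = -7/2, a_3 = 7/3, a_4 = 49/24, a_5 = -49/60


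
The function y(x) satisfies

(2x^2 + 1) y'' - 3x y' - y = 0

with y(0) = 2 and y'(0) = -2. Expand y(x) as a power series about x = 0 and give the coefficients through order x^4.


Ansatz: y(x) = sum_{n>=0} a_n x^n, so y'(x) = sum_{n>=1} n a_n x^(n-1) and y''(x) = sum_{n>=2} n(n-1) a_n x^(n-2).
Substitute into P(x) y'' + Q(x) y' + R(x) y = 0 with P(x) = 2x^2 + 1, Q(x) = -3x, R(x) = -1, and match powers of x.
Initial conditions: a_0 = 2, a_1 = -2.
Setting the coefficient of each power of x to zero and solving order by order (substituting the coefficients already found):
  x^0: 2 a_2 - a_0 = 0  ->  2 a_2 = a_0 = 2  ->  a_2 = 1
  x^1: 6 a_3 - 4 a_1 = 0  ->  6 a_3 = 4 a_1 = -8  ->  a_3 = -4/3
  x^2: 12 a_4 - 3 a_2 = 0  ->  12 a_4 = 3 a_2 = 3  ->  a_4 = 1/4
Truncated series: y(x) = 2 - 2 x + x^2 - (4/3) x^3 + (1/4) x^4 + O(x^5).

a_0 = 2; a_1 = -2; a_2 = 1; a_3 = -4/3; a_4 = 1/4


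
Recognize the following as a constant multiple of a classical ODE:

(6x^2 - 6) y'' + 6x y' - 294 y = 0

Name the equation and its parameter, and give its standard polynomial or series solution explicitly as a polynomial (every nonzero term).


All three coefficients share the factor -6; dividing through by -6 gives  (1 - x^2) y'' - x y' + 49 y = 0.
This matches the Chebyshev equation (1 - x^2) y'' - x y' + n^2 y = 0 (note the -x y' term, not -2x y') with n^2 = 49, so n = 7; the polynomial solution is T_7(x).
With y = sum_k a_k x^k, matching x^k gives (k+2)(k+1) a_{k+2} = (k^2 - n^2) a_k = (k - 7)(k + 7) a_k. The right side vanishes at k = 7, so the series with the parity of 7 terminates at degree 7.
Standard normalization: leading coefficient of T_n is 2^(n-1), so a_7 = 2^6 = 64. Work downward with a_k = (k+1)(k+2) a_{k+2} / ((k - 7)(k + 7)):
  a_5 = (6)(7)(64) / ((5 - 7)(5 + 7)) = 2688/(-24) = -112
  a_3 = (4)(5)(-112) / ((3 - 7)(3 + 7)) = -2240/(-40) = 56
  a_1 = (2)(3)(56) / ((1 - 7)(1 + 7)) = 336/(-48) = -7
Hence T_7(x) = 64 x^7 - 112 x^5 + 56 x^3 - 7 x.

T_7(x); series = 64 x^7 - 112 x^5 + 56 x^3 - 7 x


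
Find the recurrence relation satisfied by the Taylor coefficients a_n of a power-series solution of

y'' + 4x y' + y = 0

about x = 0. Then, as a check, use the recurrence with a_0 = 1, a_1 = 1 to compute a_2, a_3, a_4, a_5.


Substitute y = sum_n a_n x^n.
y''(x) has coefficient (n+2)(n+1) a_{n+2} at x^n;
4 x y'(x) has coefficient 4 n a_n at x^n (shift);
y(x) has coefficient 1 a_n at x^n.
Matching x^n: (n+2)(n+1) a_{n+2} + (4n + 1) a_n = 0.
Thus a_{n+2} = (-4n - 1) / ((n+1)(n+2)) * a_n.

Check with a_0 = 1, a_1 = 1 (apply the recurrence for n = 0, 1, 2, 3): a_0 = 1, a_1 = 1, a_2 = -1/2, a_3 = -5/6, a_4 = 3/8, a_5 = 13/24.

a_(n+2) = (-4n - 1) / ((n+1)(n+2)) * a_n; check: a_0 = 1, a_1 = 1, a_2 = -1/2, a_3 = -5/6, a_4 = 3/8, a_5 = 13/24


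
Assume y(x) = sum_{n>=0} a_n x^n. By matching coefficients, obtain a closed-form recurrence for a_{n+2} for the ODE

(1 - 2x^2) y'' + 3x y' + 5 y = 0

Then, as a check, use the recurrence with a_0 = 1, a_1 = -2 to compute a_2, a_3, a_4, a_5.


Substitute y = sum_n a_n x^n.
(1 - 2 x^2) y'' contributes (n+2)(n+1) a_{n+2} - 2 n(n-1) a_n at x^n.
3 x y'(x) contributes 3 n a_n at x^n.
5 y(x) contributes 5 a_n at x^n.
Matching x^n: (n+2)(n+1) a_{n+2} + (-2 n(n-1) + 3 n + 5) a_n = 0.
Thus a_{n+2} = (2 n(n-1) - 3 n - 5) / ((n+1)(n+2)) * a_n.

Check with a_0 = 1, a_1 = -2 (apply the recurrence for n = 0, 1, 2, 3): a_0 = 1, a_1 = -2, a_2 = -5/2, a_3 = 8/3, a_4 = 35/24, a_5 = -4/15.

a_(n+2) = (2 n(n-1) - 3 n - 5) / ((n+1)(n+2)) * a_n; check: a_0 = 1, a_1 = -2, a_2 = -5/2, a_3 = 8/3, a_4 = 35/24, a_5 = -4/15


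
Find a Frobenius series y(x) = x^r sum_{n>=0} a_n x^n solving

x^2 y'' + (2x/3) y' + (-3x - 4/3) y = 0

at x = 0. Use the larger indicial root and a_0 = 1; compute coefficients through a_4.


Write in Frobenius form y'' + (p(x)/x) y' + (q(x)/x^2) y = 0:
  p(x) = 2/3,  q(x) = -3x - 4/3.
Indicial equation: r(r-1) + (2/3) r + (-4/3) = 0 -> roots r_1 = 4/3, r_2 = -1.
Take r = r_1 = 4/3. Let y(x) = x^r sum_{n>=0} a_n x^n with a_0 = 1.
Substitute y = x^r sum a_n x^n and match x^{r+n}. The recurrence is
  D(n) a_n - 3 a_{n-1} = 0,  where D(n) = (r+n)(r+n-1) + (2/3)(r+n) + (-4/3).
  a_n = 3 / D(n) * a_{n-1}.
Since the indicial polynomial factors as (r - r_1)(r - r_2), D(n) = (r_1 + n - r_1)(r_1 + n - r_2) = n(n + 7/3).
Evaluating step by step (a_0 = 1):
  n = 1: D(1) = 1(1 + 7/3) = 10/3; numerator = 3(1) = 3; a_1 = (3)/(10/3) = 9/10
  n = 2: D(2) = 2(2 + 7/3) = 26/3; numerator = 3(9/10) = 27/10; a_2 = (27/10)/(26/3) = 81/260
  n = 3: D(3) = 3(3 + 7/3) = 16; numerator = 3(81/260) = 243/260; a_3 = (243/260)/(16) = 243/4160
  n = 4: D(4) = 4(4 + 7/3) = 76/3; numerator = 3(243/4160) = 729/4160; a_4 = (729/4160)/(76/3) = 2187/316160

r = 4/3; a_0 = 1; a_1 = 9/10; a_2 = 81/260; a_3 = 243/4160; a_4 = 2187/316160


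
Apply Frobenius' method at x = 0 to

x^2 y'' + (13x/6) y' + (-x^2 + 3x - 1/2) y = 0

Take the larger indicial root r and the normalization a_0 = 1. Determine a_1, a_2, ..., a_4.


Write in Frobenius form y'' + (p(x)/x) y' + (q(x)/x^2) y = 0:
  p(x) = 13/6,  q(x) = -x^2 + 3x - 1/2.
Indicial equation: r(r-1) + (13/6) r + (-1/2) = 0 -> roots r_1 = 1/3, r_2 = -3/2.
Take r = r_1 = 1/3. Let y(x) = x^r sum_{n>=0} a_n x^n with a_0 = 1.
Substitute y = x^r sum a_n x^n and match x^{r+n}. The recurrence is
  D(n) a_n + 3 a_{n-1} - 1 a_{n-2} = 0,  where D(n) = (r+n)(r+n-1) + (13/6)(r+n) + (-1/2).
  a_n = [-3 a_{n-1} + 1 a_{n-2}] / D(n).
Since the indicial polynomial factors as (r - r_1)(r - r_2), D(n) = (r_1 + n - r_1)(r_1 + n - r_2) = n(n + 11/6).
Evaluating step by step (a_0 = 1):
  n = 1: D(1) = 1(1 + 11/6) = 17/6; numerator = -3(1) = -3; a_1 = (-3)/(17/6) = -18/17
  n = 2: D(2) = 2(2 + 11/6) = 23/3; numerator = -3(-18/17) + 1(1) = 71/17; a_2 = (71/17)/(23/3) = 213/391
  n = 3: D(3) = 3(3 + 11/6) = 29/2; numerator = -3(213/391) + 1(-18/17) = -1053/391; a_3 = (-1053/391)/(29/2) = -2106/11339
  n = 4: D(4) = 4(4 + 11/6) = 70/3; numerator = -3(-2106/11339) + 1(213/391) = 735/667; a_4 = (735/667)/(70/3) = 63/1334

r = 1/3; a_0 = 1; a_1 = -18/17; a_2 = 213/391; a_3 = -2106/11339; a_4 = 63/1334


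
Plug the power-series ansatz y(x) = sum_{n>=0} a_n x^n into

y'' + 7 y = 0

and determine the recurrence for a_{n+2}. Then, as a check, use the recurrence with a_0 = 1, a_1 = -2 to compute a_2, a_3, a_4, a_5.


Substitute y = sum_n a_n x^n into y'' + (const) y = 0.
y''(x) = sum_{n>=0} (n+2)(n+1) a_{n+2} x^n.
The ODE becomes sum_n [(n+2)(n+1) a_{n+2} + 7 a_n] x^n = 0.
Setting each coefficient to zero gives the recurrence:
  (n+2)(n+1) a_{n+2} + 7 a_n = 0,
  a_{n+2} = -7 / ((n+1)(n+2)) a_n.

Check with a_0 = 1, a_1 = -2 (apply the recurrence for n = 0, 1, 2, 3): a_0 = 1, a_1 = -2, a_2 = -7/2, a_3 = 7/3, a_4 = 49/24, a_5 = -49/60.

a_{n+2} = -7/((n+1)(n+2)) * a_n; check: a_0 = 1, a_1 = -2, a_2 = -7/2, a_3 = 7/3, a_4 = 49/24, a_5 = -49/60


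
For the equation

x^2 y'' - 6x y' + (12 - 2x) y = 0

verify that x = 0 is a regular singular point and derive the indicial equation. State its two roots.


Divide by x^2 to reach normal form y'' + P_1(x) y' + P_2(x) y = 0 with P_1(x) = -6/x and P_2(x) = -2/x + 12/x^2.
x = 0 is a singular point because the y'-coefficient -6/x has a pole at x = 0 and the y-coefficient -2/x + 12/x^2 has a pole at x = 0.
It is a regular singular point because x P_1(x) = p(x) = -6 and x^2 P_2(x) = q(x) = 12 - 2x are polynomials, hence analytic at x = 0.
p(0) = -6,  q(0) = 12.
Indicial equation: r(r-1) + p(0) r + q(0) = 0, i.e. r^2 + (p(0) - 1) r + q(0) = 0, i.e. r^2 - 7 r + 12 = 0.
Discriminant: (-7)^2 - 4(12) = 1, so r = (7 ± 1)/2.
Solving: r_1 = 4, r_2 = 3.

indicial: r^2 - 7 r + 12 = 0; roots r_1 = 4, r_2 = 3


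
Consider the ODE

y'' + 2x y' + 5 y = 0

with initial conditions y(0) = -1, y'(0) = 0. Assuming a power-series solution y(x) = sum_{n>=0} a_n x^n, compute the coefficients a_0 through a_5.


Ansatz: y(x) = sum_{n>=0} a_n x^n, so y'(x) = sum_{n>=1} n a_n x^(n-1) and y''(x) = sum_{n>=2} n(n-1) a_n x^(n-2).
Substitute into P(x) y'' + Q(x) y' + R(x) y = 0 with P(x) = 1, Q(x) = 2x, R(x) = 5, and match powers of x.
Initial conditions: a_0 = -1, a_1 = 0.
Setting the coefficient of each power of x to zero and solving order by order (substituting the coefficients already found):
  x^0: 2 a_2 + 5 a_0 = 0  ->  2 a_2 = -5 a_0 = 5  ->  a_2 = 5/2
  x^1: 6 a_3 + 7 a_1 = 0  ->  6 a_3 = -7 a_1 = 0  ->  a_3 = 0
  x^2: 12 a_4 + 9 a_2 = 0  ->  12 a_4 = -9 a_2 = -45/2  ->  a_4 = -15/8
  x^3: 20 a_5 + 11 a_3 = 0  ->  20 a_5 = -11 a_3 = 0  ->  a_5 = 0
Truncated series: y(x) = -1 + (5/2) x^2 - (15/8) x^4 + O(x^6).

a_0 = -1; a_1 = 0; a_2 = 5/2; a_3 = 0; a_4 = -15/8; a_5 = 0


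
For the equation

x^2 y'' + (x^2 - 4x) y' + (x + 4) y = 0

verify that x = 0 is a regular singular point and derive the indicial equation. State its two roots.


Divide by x^2 to reach normal form y'' + P_1(x) y' + P_2(x) y = 0 with P_1(x) = 1 - 4/x and P_2(x) = 1/x + 4/x^2.
x = 0 is a singular point because the y'-coefficient 1 - 4/x has a pole at x = 0 and the y-coefficient 1/x + 4/x^2 has a pole at x = 0.
It is a regular singular point because x P_1(x) = p(x) = x - 4 and x^2 P_2(x) = q(x) = x + 4 are polynomials, hence analytic at x = 0.
p(0) = -4,  q(0) = 4.
Indicial equation: r(r-1) + p(0) r + q(0) = 0, i.e. r^2 + (p(0) - 1) r + q(0) = 0, i.e. r^2 - 5 r + 4 = 0.
Discriminant: (-5)^2 - 4(4) = 9, so r = (5 ± 3)/2.
Solving: r_1 = 4, r_2 = 1.

indicial: r^2 - 5 r + 4 = 0; roots r_1 = 4, r_2 = 1


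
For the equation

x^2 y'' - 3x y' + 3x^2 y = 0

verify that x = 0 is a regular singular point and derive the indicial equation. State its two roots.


Divide by x^2 to reach normal form y'' + P_1(x) y' + P_2(x) y = 0 with P_1(x) = -3/x and P_2(x) = 3.
x = 0 is a singular point because the y'-coefficient -3/x has a pole at x = 0.
It is a regular singular point because x P_1(x) = p(x) = -3 and x^2 P_2(x) = q(x) = 3x^2 are polynomials, hence analytic at x = 0.
p(0) = -3,  q(0) = 0.
Indicial equation: r(r-1) + p(0) r + q(0) = 0, i.e. r^2 + (p(0) - 1) r + q(0) = 0, i.e. r^2 - 4 r = 0.
Discriminant: (-4)^2 - 4(0) = 16, so r = (4 ± 4)/2.
Solving: r_1 = 4, r_2 = 0.

indicial: r^2 - 4 r = 0; roots r_1 = 4, r_2 = 0


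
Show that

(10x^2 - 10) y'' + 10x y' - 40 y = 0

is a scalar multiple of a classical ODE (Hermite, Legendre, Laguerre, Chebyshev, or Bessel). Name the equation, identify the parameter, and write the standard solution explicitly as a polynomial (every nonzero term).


All three coefficients share the factor -10; dividing through by -10 gives  (1 - x^2) y'' - x y' + 4 y = 0.
This matches the Chebyshev equation (1 - x^2) y'' - x y' + n^2 y = 0 (note the -x y' term, not -2x y') with n^2 = 4, so n = 2; the polynomial solution is T_2(x).
With y = sum_k a_k x^k, matching x^k gives (k+2)(k+1) a_{k+2} = (k^2 - n^2) a_k = (k - 2)(k + 2) a_k. The right side vanishes at k = 2, so the series with the parity of 2 terminates at degree 2.
Standard normalization: leading coefficient of T_n is 2^(n-1), so a_2 = 2^1 = 2. Work downward with a_k = (k+1)(k+2) a_{k+2} / ((k - 2)(k + 2)):
  a_0 = (1)(2)(2) / ((0 - 2)(0 + 2)) = 4/(-4) = -1
Hence T_2(x) = 2 x^2 - 1.

T_2(x); series = 2 x^2 - 1


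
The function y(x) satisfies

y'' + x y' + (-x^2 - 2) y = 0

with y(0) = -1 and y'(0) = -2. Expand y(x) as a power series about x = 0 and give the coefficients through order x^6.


Ansatz: y(x) = sum_{n>=0} a_n x^n, so y'(x) = sum_{n>=1} n a_n x^(n-1) and y''(x) = sum_{n>=2} n(n-1) a_n x^(n-2).
Substitute into P(x) y'' + Q(x) y' + R(x) y = 0 with P(x) = 1, Q(x) = x, R(x) = -x^2 - 2, and match powers of x.
Initial conditions: a_0 = -1, a_1 = -2.
Setting the coefficient of each power of x to zero and solving order by order (substituting the coefficients already found):
  x^0: 2 a_2 - 2 a_0 = 0  ->  2 a_2 = 2 a_0 = -2  ->  a_2 = -1
  x^1: 6 a_3 - a_1 = 0  ->  6 a_3 = a_1 = -2  ->  a_3 = -1/3
  x^2: 12 a_4 - a_0 = 0  ->  12 a_4 = a_0 = -1  ->  a_4 = -1/12
  x^3: 20 a_5 + a_3 - a_1 = 0  ->  20 a_5 = -a_3 + a_1 = -5/3  ->  a_5 = -1/12
  x^4: 30 a_6 + 2 a_4 - a_2 = 0  ->  30 a_6 = -2 a_4 + a_2 = -5/6  ->  a_6 = -1/36
Truncated series: y(x) = -1 - 2 x - x^2 - (1/3) x^3 - (1/12) x^4 - (1/12) x^5 - (1/36) x^6 + O(x^7).

a_0 = -1; a_1 = -2; a_2 = -1; a_3 = -1/3; a_4 = -1/12; a_5 = -1/12; a_6 = -1/36


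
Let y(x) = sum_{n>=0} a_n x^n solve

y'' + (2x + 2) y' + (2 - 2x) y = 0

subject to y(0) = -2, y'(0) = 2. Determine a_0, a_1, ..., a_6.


Ansatz: y(x) = sum_{n>=0} a_n x^n, so y'(x) = sum_{n>=1} n a_n x^(n-1) and y''(x) = sum_{n>=2} n(n-1) a_n x^(n-2).
Substitute into P(x) y'' + Q(x) y' + R(x) y = 0 with P(x) = 1, Q(x) = 2x + 2, R(x) = 2 - 2x, and match powers of x.
Initial conditions: a_0 = -2, a_1 = 2.
Setting the coefficient of each power of x to zero and solving order by order (substituting the coefficients already found):
  x^0: 2 a_2 + 2 a_1 + 2 a_0 = 0  ->  2 a_2 = -2 a_1 - 2 a_0 = 0  ->  a_2 = 0
  x^1: 6 a_3 + 4 a_2 + 4 a_1 - 2 a_0 = 0  ->  6 a_3 = -4 a_2 - 4 a_1 + 2 a_0 = -12  ->  a_3 = -2
  x^2: 12 a_4 + 6 a_3 + 6 a_2 - 2 a_1 = 0  ->  12 a_4 = -6 a_3 - 6 a_2 + 2 a_1 = 16  ->  a_4 = 4/3
  x^3: 20 a_5 + 8 a_4 + 8 a_3 - 2 a_2 = 0  ->  20 a_5 = -8 a_4 - 8 a_3 + 2 a_2 = 16/3  ->  a_5 = 4/15
  x^4: 30 a_6 + 10 a_5 + 10 a_4 - 2 a_3 = 0  ->  30 a_6 = -10 a_5 - 10 a_4 + 2 a_3 = -20  ->  a_6 = -2/3
Truncated series: y(x) = -2 + 2 x - 2 x^3 + (4/3) x^4 + (4/15) x^5 - (2/3) x^6 + O(x^7).

a_0 = -2; a_1 = 2; a_2 = 0; a_3 = -2; a_4 = 4/3; a_5 = 4/15; a_6 = -2/3


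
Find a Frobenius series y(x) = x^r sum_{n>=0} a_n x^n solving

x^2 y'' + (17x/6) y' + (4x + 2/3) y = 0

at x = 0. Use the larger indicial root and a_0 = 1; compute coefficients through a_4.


Write in Frobenius form y'' + (p(x)/x) y' + (q(x)/x^2) y = 0:
  p(x) = 17/6,  q(x) = 4x + 2/3.
Indicial equation: r(r-1) + (17/6) r + (2/3) = 0 -> roots r_1 = -1/2, r_2 = -4/3.
Take r = r_1 = -1/2. Let y(x) = x^r sum_{n>=0} a_n x^n with a_0 = 1.
Substitute y = x^r sum a_n x^n and match x^{r+n}. The recurrence is
  D(n) a_n + 4 a_{n-1} = 0,  where D(n) = (r+n)(r+n-1) + (17/6)(r+n) + (2/3).
  a_n = -4 / D(n) * a_{n-1}.
Since the indicial polynomial factors as (r - r_1)(r - r_2), D(n) = (r_1 + n - r_1)(r_1 + n - r_2) = n(n + 5/6).
Evaluating step by step (a_0 = 1):
  n = 1: D(1) = 1(1 + 5/6) = 11/6; numerator = -4(1) = -4; a_1 = (-4)/(11/6) = -24/11
  n = 2: D(2) = 2(2 + 5/6) = 17/3; numerator = -4(-24/11) = 96/11; a_2 = (96/11)/(17/3) = 288/187
  n = 3: D(3) = 3(3 + 5/6) = 23/2; numerator = -4(288/187) = -1152/187; a_3 = (-1152/187)/(23/2) = -2304/4301
  n = 4: D(4) = 4(4 + 5/6) = 58/3; numerator = -4(-2304/4301) = 9216/4301; a_4 = (9216/4301)/(58/3) = 13824/124729

r = -1/2; a_0 = 1; a_1 = -24/11; a_2 = 288/187; a_3 = -2304/4301; a_4 = 13824/124729


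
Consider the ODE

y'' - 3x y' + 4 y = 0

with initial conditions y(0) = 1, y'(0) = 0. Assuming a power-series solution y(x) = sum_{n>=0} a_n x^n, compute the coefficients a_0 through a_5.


Ansatz: y(x) = sum_{n>=0} a_n x^n, so y'(x) = sum_{n>=1} n a_n x^(n-1) and y''(x) = sum_{n>=2} n(n-1) a_n x^(n-2).
Substitute into P(x) y'' + Q(x) y' + R(x) y = 0 with P(x) = 1, Q(x) = -3x, R(x) = 4, and match powers of x.
Initial conditions: a_0 = 1, a_1 = 0.
Setting the coefficient of each power of x to zero and solving order by order (substituting the coefficients already found):
  x^0: 2 a_2 + 4 a_0 = 0  ->  2 a_2 = -4 a_0 = -4  ->  a_2 = -2
  x^1: 6 a_3 + a_1 = 0  ->  6 a_3 = -a_1 = 0  ->  a_3 = 0
  x^2: 12 a_4 - 2 a_2 = 0  ->  12 a_4 = 2 a_2 = -4  ->  a_4 = -1/3
  x^3: 20 a_5 - 5 a_3 = 0  ->  20 a_5 = 5 a_3 = 0  ->  a_5 = 0
Truncated series: y(x) = 1 - 2 x^2 - (1/3) x^4 + O(x^6).

a_0 = 1; a_1 = 0; a_2 = -2; a_3 = 0; a_4 = -1/3; a_5 = 0


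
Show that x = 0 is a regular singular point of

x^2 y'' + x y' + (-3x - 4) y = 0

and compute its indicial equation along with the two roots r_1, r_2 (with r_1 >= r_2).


Divide by x^2 to reach normal form y'' + P_1(x) y' + P_2(x) y = 0 with P_1(x) = 1/x and P_2(x) = -3/x - 4/x^2.
x = 0 is a singular point because the y'-coefficient 1/x has a pole at x = 0 and the y-coefficient -3/x - 4/x^2 has a pole at x = 0.
It is a regular singular point because x P_1(x) = p(x) = 1 and x^2 P_2(x) = q(x) = -3x - 4 are polynomials, hence analytic at x = 0.
p(0) = 1,  q(0) = -4.
Indicial equation: r(r-1) + p(0) r + q(0) = 0, i.e. r^2 + (p(0) - 1) r + q(0) = 0, i.e. r^2 - 4 = 0.
Discriminant: (0)^2 - 4(-4) = 16, so r = (0 ± 4)/2.
Solving: r_1 = 2, r_2 = -2.

indicial: r^2 - 4 = 0; roots r_1 = 2, r_2 = -2


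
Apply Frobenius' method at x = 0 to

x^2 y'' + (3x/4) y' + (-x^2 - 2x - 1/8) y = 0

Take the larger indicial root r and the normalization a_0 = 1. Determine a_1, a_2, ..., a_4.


Write in Frobenius form y'' + (p(x)/x) y' + (q(x)/x^2) y = 0:
  p(x) = 3/4,  q(x) = -x^2 - 2x - 1/8.
Indicial equation: r(r-1) + (3/4) r + (-1/8) = 0 -> roots r_1 = 1/2, r_2 = -1/4.
Take r = r_1 = 1/2. Let y(x) = x^r sum_{n>=0} a_n x^n with a_0 = 1.
Substitute y = x^r sum a_n x^n and match x^{r+n}. The recurrence is
  D(n) a_n - 2 a_{n-1} - 1 a_{n-2} = 0,  where D(n) = (r+n)(r+n-1) + (3/4)(r+n) + (-1/8).
  a_n = [2 a_{n-1} + 1 a_{n-2}] / D(n).
Since the indicial polynomial factors as (r - r_1)(r - r_2), D(n) = (r_1 + n - r_1)(r_1 + n - r_2) = n(n + 3/4).
Evaluating step by step (a_0 = 1):
  n = 1: D(1) = 1(1 + 3/4) = 7/4; numerator = 2(1) = 2; a_1 = (2)/(7/4) = 8/7
  n = 2: D(2) = 2(2 + 3/4) = 11/2; numerator = 2(8/7) + 1(1) = 23/7; a_2 = (23/7)/(11/2) = 46/77
  n = 3: D(3) = 3(3 + 3/4) = 45/4; numerator = 2(46/77) + 1(8/7) = 180/77; a_3 = (180/77)/(45/4) = 16/77
  n = 4: D(4) = 4(4 + 3/4) = 19; numerator = 2(16/77) + 1(46/77) = 78/77; a_4 = (78/77)/(19) = 78/1463

r = 1/2; a_0 = 1; a_1 = 8/7; a_2 = 46/77; a_3 = 16/77; a_4 = 78/1463


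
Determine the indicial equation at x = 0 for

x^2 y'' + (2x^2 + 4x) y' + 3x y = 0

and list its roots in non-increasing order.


Divide by x^2 to reach normal form y'' + P_1(x) y' + P_2(x) y = 0 with P_1(x) = 2 + 4/x and P_2(x) = 3/x.
x = 0 is a singular point because the y'-coefficient 2 + 4/x has a pole at x = 0 and the y-coefficient 3/x has a pole at x = 0.
It is a regular singular point because x P_1(x) = p(x) = 2x + 4 and x^2 P_2(x) = q(x) = 3x are polynomials, hence analytic at x = 0.
p(0) = 4,  q(0) = 0.
Indicial equation: r(r-1) + p(0) r + q(0) = 0, i.e. r^2 + (p(0) - 1) r + q(0) = 0, i.e. r^2 + 3 r = 0.
Discriminant: (3)^2 - 4(0) = 9, so r = (-3 ± 3)/2.
Solving: r_1 = 0, r_2 = -3.

indicial: r^2 + 3 r = 0; roots r_1 = 0, r_2 = -3


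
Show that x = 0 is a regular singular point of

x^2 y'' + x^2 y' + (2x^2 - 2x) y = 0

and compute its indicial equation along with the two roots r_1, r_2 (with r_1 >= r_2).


Divide by x^2 to reach normal form y'' + P_1(x) y' + P_2(x) y = 0 with P_1(x) = 1 and P_2(x) = 2 - 2/x.
x = 0 is a singular point because the y-coefficient 2 - 2/x has a pole at x = 0.
It is a regular singular point because x P_1(x) = p(x) = x and x^2 P_2(x) = q(x) = 2x^2 - 2x are polynomials, hence analytic at x = 0.
p(0) = 0,  q(0) = 0.
Indicial equation: r(r-1) + p(0) r + q(0) = 0, i.e. r^2 + (p(0) - 1) r + q(0) = 0, i.e. r^2 - 1 r = 0.
Discriminant: (-1)^2 - 4(0) = 1, so r = (1 ± 1)/2.
Solving: r_1 = 1, r_2 = 0.

indicial: r^2 - 1 r = 0; roots r_1 = 1, r_2 = 0


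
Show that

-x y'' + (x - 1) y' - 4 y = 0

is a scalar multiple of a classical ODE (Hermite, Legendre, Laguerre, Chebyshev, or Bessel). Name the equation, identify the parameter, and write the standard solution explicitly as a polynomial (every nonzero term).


All three coefficients share the factor -1; dividing through by -1 gives  x y'' + (1 - x) y' + 4 y = 0.
This matches the Laguerre equation x y'' + (1 - x) y' + n y = 0 with n = 4; the polynomial solution is L_4(x).
With y = sum_k a_k x^k, matching x^k gives (k+1)k a_{k+1} + (k+1) a_{k+1} - k a_k + n a_k = 0, i.e. (k+1)^2 a_{k+1} = (k - n) a_k = (k - 4) a_k. The right side vanishes at k = 4, so the series terminates at degree 4.
Standard normalization L_n(0) = 1 gives a_0 = 1. Work upward with a_{k+1} = (k - 4) a_k / (k+1)^2:
  a_1 = (0 - 4)(1) / 1^2 = -4/1 = -4
  a_2 = (1 - 4)(-4) / 2^2 = 12/4 = 3
  a_3 = (2 - 4)(3) / 3^2 = -6/9 = -2/3
  a_4 = (3 - 4)(-2/3) / 4^2 = (2/3)/16 = 1/24
Hence L_4(x) = x^4/24 - 2 x^3/3 + 3 x^2 - 4 x + 1.

L_4(x); series = x^4/24 - 2 x^3/3 + 3 x^2 - 4 x + 1


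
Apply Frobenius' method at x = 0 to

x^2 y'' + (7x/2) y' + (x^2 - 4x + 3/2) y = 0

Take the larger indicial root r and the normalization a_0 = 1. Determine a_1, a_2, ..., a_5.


Write in Frobenius form y'' + (p(x)/x) y' + (q(x)/x^2) y = 0:
  p(x) = 7/2,  q(x) = x^2 - 4x + 3/2.
Indicial equation: r(r-1) + (7/2) r + (3/2) = 0 -> roots r_1 = -1, r_2 = -3/2.
Take r = r_1 = -1. Let y(x) = x^r sum_{n>=0} a_n x^n with a_0 = 1.
Substitute y = x^r sum a_n x^n and match x^{r+n}. The recurrence is
  D(n) a_n - 4 a_{n-1} + 1 a_{n-2} = 0,  where D(n) = (r+n)(r+n-1) + (7/2)(r+n) + (3/2).
  a_n = [4 a_{n-1} - 1 a_{n-2}] / D(n).
Since the indicial polynomial factors as (r - r_1)(r - r_2), D(n) = (r_1 + n - r_1)(r_1 + n - r_2) = n(n + 1/2).
Evaluating step by step (a_0 = 1):
  n = 1: D(1) = 1(1 + 1/2) = 3/2; numerator = 4(1) = 4; a_1 = (4)/(3/2) = 8/3
  n = 2: D(2) = 2(2 + 1/2) = 5; numerator = 4(8/3) - 1(1) = 29/3; a_2 = (29/3)/(5) = 29/15
  n = 3: D(3) = 3(3 + 1/2) = 21/2; numerator = 4(29/15) - 1(8/3) = 76/15; a_3 = (76/15)/(21/2) = 152/315
  n = 4: D(4) = 4(4 + 1/2) = 18; numerator = 4(152/315) - 1(29/15) = -1/315; a_4 = (-1/315)/(18) = -1/5670
  n = 5: D(5) = 5(5 + 1/2) = 55/2; numerator = 4(-1/5670) - 1(152/315) = -274/567; a_5 = (-274/567)/(55/2) = -548/31185

r = -1; a_0 = 1; a_1 = 8/3; a_2 = 29/15; a_3 = 152/315; a_4 = -1/5670; a_5 = -548/31185


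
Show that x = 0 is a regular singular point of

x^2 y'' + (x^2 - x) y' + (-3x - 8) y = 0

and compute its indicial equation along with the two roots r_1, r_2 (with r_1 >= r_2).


Divide by x^2 to reach normal form y'' + P_1(x) y' + P_2(x) y = 0 with P_1(x) = 1 - 1/x and P_2(x) = -3/x - 8/x^2.
x = 0 is a singular point because the y'-coefficient 1 - 1/x has a pole at x = 0 and the y-coefficient -3/x - 8/x^2 has a pole at x = 0.
It is a regular singular point because x P_1(x) = p(x) = x - 1 and x^2 P_2(x) = q(x) = -3x - 8 are polynomials, hence analytic at x = 0.
p(0) = -1,  q(0) = -8.
Indicial equation: r(r-1) + p(0) r + q(0) = 0, i.e. r^2 + (p(0) - 1) r + q(0) = 0, i.e. r^2 - 2 r - 8 = 0.
Discriminant: (-2)^2 - 4(-8) = 36, so r = (2 ± 6)/2.
Solving: r_1 = 4, r_2 = -2.

indicial: r^2 - 2 r - 8 = 0; roots r_1 = 4, r_2 = -2


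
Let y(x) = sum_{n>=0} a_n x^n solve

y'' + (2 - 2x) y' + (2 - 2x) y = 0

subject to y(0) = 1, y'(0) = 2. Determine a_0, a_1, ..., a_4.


Ansatz: y(x) = sum_{n>=0} a_n x^n, so y'(x) = sum_{n>=1} n a_n x^(n-1) and y''(x) = sum_{n>=2} n(n-1) a_n x^(n-2).
Substitute into P(x) y'' + Q(x) y' + R(x) y = 0 with P(x) = 1, Q(x) = 2 - 2x, R(x) = 2 - 2x, and match powers of x.
Initial conditions: a_0 = 1, a_1 = 2.
Setting the coefficient of each power of x to zero and solving order by order (substituting the coefficients already found):
  x^0: 2 a_2 + 2 a_1 + 2 a_0 = 0  ->  2 a_2 = -2 a_1 - 2 a_0 = -6  ->  a_2 = -3
  x^1: 6 a_3 + 4 a_2 - 2 a_0 = 0  ->  6 a_3 = -4 a_2 + 2 a_0 = 14  ->  a_3 = 7/3
  x^2: 12 a_4 + 6 a_3 - 2 a_2 - 2 a_1 = 0  ->  12 a_4 = -6 a_3 + 2 a_2 + 2 a_1 = -16  ->  a_4 = -4/3
Truncated series: y(x) = 1 + 2 x - 3 x^2 + (7/3) x^3 - (4/3) x^4 + O(x^5).

a_0 = 1; a_1 = 2; a_2 = -3; a_3 = 7/3; a_4 = -4/3


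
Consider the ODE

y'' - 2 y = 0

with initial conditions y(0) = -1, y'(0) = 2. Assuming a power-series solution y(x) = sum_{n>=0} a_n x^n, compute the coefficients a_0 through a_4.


Ansatz: y(x) = sum_{n>=0} a_n x^n, so y'(x) = sum_{n>=1} n a_n x^(n-1) and y''(x) = sum_{n>=2} n(n-1) a_n x^(n-2).
Substitute into P(x) y'' + Q(x) y' + R(x) y = 0 with P(x) = 1, Q(x) = 0, R(x) = -2, and match powers of x.
Initial conditions: a_0 = -1, a_1 = 2.
Setting the coefficient of each power of x to zero and solving order by order (substituting the coefficients already found):
  x^0: 2 a_2 - 2 a_0 = 0  ->  2 a_2 = 2 a_0 = -2  ->  a_2 = -1
  x^1: 6 a_3 - 2 a_1 = 0  ->  6 a_3 = 2 a_1 = 4  ->  a_3 = 2/3
  x^2: 12 a_4 - 2 a_2 = 0  ->  12 a_4 = 2 a_2 = -2  ->  a_4 = -1/6
Truncated series: y(x) = -1 + 2 x - x^2 + (2/3) x^3 - (1/6) x^4 + O(x^5).

a_0 = -1; a_1 = 2; a_2 = -1; a_3 = 2/3; a_4 = -1/6


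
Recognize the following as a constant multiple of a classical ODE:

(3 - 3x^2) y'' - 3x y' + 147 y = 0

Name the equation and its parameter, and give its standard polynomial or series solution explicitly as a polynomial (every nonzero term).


All three coefficients share the factor 3; dividing through by 3 gives  (1 - x^2) y'' - x y' + 49 y = 0.
This matches the Chebyshev equation (1 - x^2) y'' - x y' + n^2 y = 0 (note the -x y' term, not -2x y') with n^2 = 49, so n = 7; the polynomial solution is T_7(x).
With y = sum_k a_k x^k, matching x^k gives (k+2)(k+1) a_{k+2} = (k^2 - n^2) a_k = (k - 7)(k + 7) a_k. The right side vanishes at k = 7, so the series with the parity of 7 terminates at degree 7.
Standard normalization: leading coefficient of T_n is 2^(n-1), so a_7 = 2^6 = 64. Work downward with a_k = (k+1)(k+2) a_{k+2} / ((k - 7)(k + 7)):
  a_5 = (6)(7)(64) / ((5 - 7)(5 + 7)) = 2688/(-24) = -112
  a_3 = (4)(5)(-112) / ((3 - 7)(3 + 7)) = -2240/(-40) = 56
  a_1 = (2)(3)(56) / ((1 - 7)(1 + 7)) = 336/(-48) = -7
Hence T_7(x) = 64 x^7 - 112 x^5 + 56 x^3 - 7 x.

T_7(x); series = 64 x^7 - 112 x^5 + 56 x^3 - 7 x


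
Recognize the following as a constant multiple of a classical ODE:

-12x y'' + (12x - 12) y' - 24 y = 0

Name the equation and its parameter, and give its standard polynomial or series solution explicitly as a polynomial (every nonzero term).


All three coefficients share the factor -12; dividing through by -12 gives  x y'' + (1 - x) y' + 2 y = 0.
This matches the Laguerre equation x y'' + (1 - x) y' + n y = 0 with n = 2; the polynomial solution is L_2(x).
With y = sum_k a_k x^k, matching x^k gives (k+1)k a_{k+1} + (k+1) a_{k+1} - k a_k + n a_k = 0, i.e. (k+1)^2 a_{k+1} = (k - n) a_k = (k - 2) a_k. The right side vanishes at k = 2, so the series terminates at degree 2.
Standard normalization L_n(0) = 1 gives a_0 = 1. Work upward with a_{k+1} = (k - 2) a_k / (k+1)^2:
  a_1 = (0 - 2)(1) / 1^2 = -2/1 = -2
  a_2 = (1 - 2)(-2) / 2^2 = 2/4 = 1/2
Hence L_2(x) = x^2/2 - 2 x + 1.

L_2(x); series = x^2/2 - 2 x + 1


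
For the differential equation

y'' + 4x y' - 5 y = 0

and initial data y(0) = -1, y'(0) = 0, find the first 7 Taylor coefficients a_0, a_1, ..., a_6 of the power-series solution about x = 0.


Ansatz: y(x) = sum_{n>=0} a_n x^n, so y'(x) = sum_{n>=1} n a_n x^(n-1) and y''(x) = sum_{n>=2} n(n-1) a_n x^(n-2).
Substitute into P(x) y'' + Q(x) y' + R(x) y = 0 with P(x) = 1, Q(x) = 4x, R(x) = -5, and match powers of x.
Initial conditions: a_0 = -1, a_1 = 0.
Setting the coefficient of each power of x to zero and solving order by order (substituting the coefficients already found):
  x^0: 2 a_2 - 5 a_0 = 0  ->  2 a_2 = 5 a_0 = -5  ->  a_2 = -5/2
  x^1: 6 a_3 - a_1 = 0  ->  6 a_3 = a_1 = 0  ->  a_3 = 0
  x^2: 12 a_4 + 3 a_2 = 0  ->  12 a_4 = -3 a_2 = 15/2  ->  a_4 = 5/8
  x^3: 20 a_5 + 7 a_3 = 0  ->  20 a_5 = -7 a_3 = 0  ->  a_5 = 0
  x^4: 30 a_6 + 11 a_4 = 0  ->  30 a_6 = -11 a_4 = -55/8  ->  a_6 = -11/48
Truncated series: y(x) = -1 - (5/2) x^2 + (5/8) x^4 - (11/48) x^6 + O(x^7).

a_0 = -1; a_1 = 0; a_2 = -5/2; a_3 = 0; a_4 = 5/8; a_5 = 0; a_6 = -11/48


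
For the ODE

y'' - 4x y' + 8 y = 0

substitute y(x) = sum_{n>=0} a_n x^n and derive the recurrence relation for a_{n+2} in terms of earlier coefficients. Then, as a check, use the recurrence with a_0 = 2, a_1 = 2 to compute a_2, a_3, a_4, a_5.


Substitute y = sum_n a_n x^n.
y''(x) has coefficient (n+2)(n+1) a_{n+2} at x^n;
-4 x y'(x) has coefficient -4 n a_n at x^n (shift);
8 y(x) has coefficient 8 a_n at x^n.
Matching x^n: (n+2)(n+1) a_{n+2} + (-4n + 8) a_n = 0.
Thus a_{n+2} = (4n - 8) / ((n+1)(n+2)) * a_n.

Check with a_0 = 2, a_1 = 2 (apply the recurrence for n = 0, 1, 2, 3): a_0 = 2, a_1 = 2, a_2 = -8, a_3 = -4/3, a_4 = 0, a_5 = -4/15.

a_(n+2) = (4n - 8) / ((n+1)(n+2)) * a_n; check: a_0 = 2, a_1 = 2, a_2 = -8, a_3 = -4/3, a_4 = 0, a_5 = -4/15


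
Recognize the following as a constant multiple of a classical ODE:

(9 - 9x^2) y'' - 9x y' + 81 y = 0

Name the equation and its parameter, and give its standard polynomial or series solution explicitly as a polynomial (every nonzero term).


All three coefficients share the factor 9; dividing through by 9 gives  (1 - x^2) y'' - x y' + 9 y = 0.
This matches the Chebyshev equation (1 - x^2) y'' - x y' + n^2 y = 0 (note the -x y' term, not -2x y') with n^2 = 9, so n = 3; the polynomial solution is T_3(x).
With y = sum_k a_k x^k, matching x^k gives (k+2)(k+1) a_{k+2} = (k^2 - n^2) a_k = (k - 3)(k + 3) a_k. The right side vanishes at k = 3, so the series with the parity of 3 terminates at degree 3.
Standard normalization: leading coefficient of T_n is 2^(n-1), so a_3 = 2^2 = 4. Work downward with a_k = (k+1)(k+2) a_{k+2} / ((k - 3)(k + 3)):
  a_1 = (2)(3)(4) / ((1 - 3)(1 + 3)) = 24/(-8) = -3
Hence T_3(x) = 4 x^3 - 3 x.

T_3(x); series = 4 x^3 - 3 x


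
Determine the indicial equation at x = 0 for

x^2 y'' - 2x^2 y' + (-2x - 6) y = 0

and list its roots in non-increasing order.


Divide by x^2 to reach normal form y'' + P_1(x) y' + P_2(x) y = 0 with P_1(x) = -2 and P_2(x) = -2/x - 6/x^2.
x = 0 is a singular point because the y-coefficient -2/x - 6/x^2 has a pole at x = 0.
It is a regular singular point because x P_1(x) = p(x) = -2x and x^2 P_2(x) = q(x) = -2x - 6 are polynomials, hence analytic at x = 0.
p(0) = 0,  q(0) = -6.
Indicial equation: r(r-1) + p(0) r + q(0) = 0, i.e. r^2 + (p(0) - 1) r + q(0) = 0, i.e. r^2 - 1 r - 6 = 0.
Discriminant: (-1)^2 - 4(-6) = 25, so r = (1 ± 5)/2.
Solving: r_1 = 3, r_2 = -2.

indicial: r^2 - 1 r - 6 = 0; roots r_1 = 3, r_2 = -2


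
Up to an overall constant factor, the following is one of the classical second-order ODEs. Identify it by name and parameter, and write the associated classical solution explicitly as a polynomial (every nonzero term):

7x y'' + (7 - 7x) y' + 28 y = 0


All three coefficients share the factor 7; dividing through by 7 gives  x y'' + (1 - x) y' + 4 y = 0.
This matches the Laguerre equation x y'' + (1 - x) y' + n y = 0 with n = 4; the polynomial solution is L_4(x).
With y = sum_k a_k x^k, matching x^k gives (k+1)k a_{k+1} + (k+1) a_{k+1} - k a_k + n a_k = 0, i.e. (k+1)^2 a_{k+1} = (k - n) a_k = (k - 4) a_k. The right side vanishes at k = 4, so the series terminates at degree 4.
Standard normalization L_n(0) = 1 gives a_0 = 1. Work upward with a_{k+1} = (k - 4) a_k / (k+1)^2:
  a_1 = (0 - 4)(1) / 1^2 = -4/1 = -4
  a_2 = (1 - 4)(-4) / 2^2 = 12/4 = 3
  a_3 = (2 - 4)(3) / 3^2 = -6/9 = -2/3
  a_4 = (3 - 4)(-2/3) / 4^2 = (2/3)/16 = 1/24
Hence L_4(x) = x^4/24 - 2 x^3/3 + 3 x^2 - 4 x + 1.

L_4(x); series = x^4/24 - 2 x^3/3 + 3 x^2 - 4 x + 1


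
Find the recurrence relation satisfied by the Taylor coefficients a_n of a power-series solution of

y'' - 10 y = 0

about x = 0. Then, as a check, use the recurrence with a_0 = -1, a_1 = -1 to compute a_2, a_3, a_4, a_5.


Substitute y = sum_n a_n x^n into y'' + (const) y = 0.
y''(x) = sum_{n>=0} (n+2)(n+1) a_{n+2} x^n.
The ODE becomes sum_n [(n+2)(n+1) a_{n+2} - 10 a_n] x^n = 0.
Setting each coefficient to zero gives the recurrence:
  (n+2)(n+1) a_{n+2} - 10 a_n = 0,
  a_{n+2} = 10 / ((n+1)(n+2)) a_n.

Check with a_0 = -1, a_1 = -1 (apply the recurrence for n = 0, 1, 2, 3): a_0 = -1, a_1 = -1, a_2 = -5, a_3 = -5/3, a_4 = -25/6, a_5 = -5/6.

a_{n+2} = 10/((n+1)(n+2)) * a_n; check: a_0 = -1, a_1 = -1, a_2 = -5, a_3 = -5/3, a_4 = -25/6, a_5 = -5/6


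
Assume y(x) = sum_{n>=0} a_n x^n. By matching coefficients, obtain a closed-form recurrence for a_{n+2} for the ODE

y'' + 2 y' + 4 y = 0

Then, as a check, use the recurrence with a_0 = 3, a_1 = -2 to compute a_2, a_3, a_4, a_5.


Substitute y = sum_n a_n x^n.
y''(x) has coefficient (n+2)(n+1) a_{n+2} at x^n;
2 y'(x) has coefficient 2 (n+1) a_{n+1} at x^n;
4 y(x) has coefficient 4 a_n at x^n.
Matching x^n: (n+2)(n+1) a_{n+2} + 2 (n+1) a_{n+1} + 4 a_n = 0.
Thus a_{n+2} = [-2 (n+1) a_{n+1} - 4 a_n] / ((n+1)(n+2)).

Check with a_0 = 3, a_1 = -2 (apply the recurrence for n = 0, 1, 2, 3): a_0 = 3, a_1 = -2, a_2 = -4, a_3 = 4, a_4 = -2/3, a_5 = -8/15.

a_(n+2) = [-2 (n+1) a_(n+1) - 4 a_n] / ((n+1)(n+2)); check: a_0 = 3, a_1 = -2, a_2 = -4, a_3 = 4, a_4 = -2/3, a_5 = -8/15
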